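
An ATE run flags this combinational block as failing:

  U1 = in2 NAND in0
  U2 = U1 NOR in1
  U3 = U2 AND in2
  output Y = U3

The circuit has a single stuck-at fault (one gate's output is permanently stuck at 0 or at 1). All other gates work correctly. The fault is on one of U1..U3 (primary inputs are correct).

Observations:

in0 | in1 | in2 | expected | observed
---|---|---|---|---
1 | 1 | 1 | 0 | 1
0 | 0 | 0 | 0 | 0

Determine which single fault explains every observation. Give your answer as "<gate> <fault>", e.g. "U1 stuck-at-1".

U2 stuck-at-1

Fault-free values for test 1 (in0=1, in1=1, in2=1): U1=0, U2=0, U3=0, giving Y=0. Observed 1.
Test 1: faults giving observed 1 are {U2 stuck-at-1, U3 stuck-at-1}.
Test 2 (in0=0, in1=0, in2=0): fault-free U1=1, U2=0, U3=0 → 0; observed 0. Eliminates U3 stuck-at-1.
Only U2 stuck-at-1 is consistent with every test.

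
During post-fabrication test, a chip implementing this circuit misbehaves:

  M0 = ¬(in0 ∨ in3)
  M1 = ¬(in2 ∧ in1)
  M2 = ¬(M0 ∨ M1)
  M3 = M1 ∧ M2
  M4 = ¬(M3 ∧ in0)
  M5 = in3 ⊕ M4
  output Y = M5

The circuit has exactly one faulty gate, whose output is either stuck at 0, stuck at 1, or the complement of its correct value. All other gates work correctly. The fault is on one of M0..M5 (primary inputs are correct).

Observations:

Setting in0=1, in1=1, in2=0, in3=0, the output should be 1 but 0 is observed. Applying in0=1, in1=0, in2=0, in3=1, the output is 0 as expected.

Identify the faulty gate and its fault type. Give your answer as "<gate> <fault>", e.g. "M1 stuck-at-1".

Fault-free values for test 1 (in0=1, in1=1, in2=0, in3=0): M0=0, M1=1, M2=0, M3=0, M4=1, M5=1, giving Y=1. Observed 0.
Test 1: faults giving observed 0 are {M2 stuck-at-1, M2 inverted output, M3 stuck-at-1, M3 inverted output, M4 stuck-at-0, M4 inverted output, M5 stuck-at-0, M5 inverted output}.
Test 2 (in0=1, in1=0, in2=0, in3=1): fault-free M0=0, M1=1, M2=0, M3=0, M4=1, M5=0 → 0; observed 0. Eliminates M2 stuck-at-1, M2 inverted output, M3 stuck-at-1, M3 inverted output, M4 stuck-at-0, M4 inverted output, M5 inverted output.
Only M5 stuck-at-0 is consistent with every test.

M5 stuck-at-0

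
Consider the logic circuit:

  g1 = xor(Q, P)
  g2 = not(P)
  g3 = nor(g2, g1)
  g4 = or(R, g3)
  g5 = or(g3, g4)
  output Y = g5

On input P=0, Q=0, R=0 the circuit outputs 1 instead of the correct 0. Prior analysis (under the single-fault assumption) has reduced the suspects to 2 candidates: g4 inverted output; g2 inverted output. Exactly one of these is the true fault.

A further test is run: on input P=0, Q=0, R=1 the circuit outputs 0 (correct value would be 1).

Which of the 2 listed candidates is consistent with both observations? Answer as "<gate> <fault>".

Evaluate each candidate on input P=0, Q=0, R=1:
  g4 inverted output: g1=0, g2=1, g3=0, g4=0 [inverted output], g5=0 → 0 — matches
  g2 inverted output: g1=0, g2=0 [inverted output], g3=1, g4=1, g5=1 → 1 — eliminated
Only g4 inverted output reproduces the observed 0.

g4 inverted output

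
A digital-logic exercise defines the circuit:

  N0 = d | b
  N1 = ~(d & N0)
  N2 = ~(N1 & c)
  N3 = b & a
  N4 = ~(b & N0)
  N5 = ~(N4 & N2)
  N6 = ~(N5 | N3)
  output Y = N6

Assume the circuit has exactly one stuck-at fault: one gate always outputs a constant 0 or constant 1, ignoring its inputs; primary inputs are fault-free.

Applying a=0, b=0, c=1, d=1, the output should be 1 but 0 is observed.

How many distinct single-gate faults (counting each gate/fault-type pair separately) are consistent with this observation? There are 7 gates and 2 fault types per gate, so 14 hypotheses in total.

Fault-free: N0=1, N1=0, N2=1, N3=0, N4=1, N5=0, N6=1 → 1. Observed 0.
  N0 stuck-at-0: output 0 ✓
  N0 stuck-at-1: output 1 ✗
  N1 stuck-at-0: output 1 ✗
  N1 stuck-at-1: output 0 ✓
  N2 stuck-at-0: output 0 ✓
  N2 stuck-at-1: output 1 ✗
  N3 stuck-at-0: output 1 ✗
  N3 stuck-at-1: output 0 ✓
  N4 stuck-at-0: output 0 ✓
  N4 stuck-at-1: output 1 ✗
  N5 stuck-at-0: output 1 ✗
  N5 stuck-at-1: output 0 ✓
  N6 stuck-at-0: output 0 ✓
  N6 stuck-at-1: output 1 ✗
Consistent faults: {N0 stuck-at-0, N1 stuck-at-1, N2 stuck-at-0, N3 stuck-at-1, N4 stuck-at-0, N5 stuck-at-1, N6 stuck-at-0} — 7 in all.

7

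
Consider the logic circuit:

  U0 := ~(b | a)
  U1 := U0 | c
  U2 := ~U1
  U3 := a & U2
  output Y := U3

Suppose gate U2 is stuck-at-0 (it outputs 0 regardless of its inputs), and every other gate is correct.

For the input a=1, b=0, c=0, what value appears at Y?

0

Propagate with U2 forced: U0=0, U1=0, U2=0 [stuck-at-0], U3=0.
So Y = 0. (Without the fault it would be 1.)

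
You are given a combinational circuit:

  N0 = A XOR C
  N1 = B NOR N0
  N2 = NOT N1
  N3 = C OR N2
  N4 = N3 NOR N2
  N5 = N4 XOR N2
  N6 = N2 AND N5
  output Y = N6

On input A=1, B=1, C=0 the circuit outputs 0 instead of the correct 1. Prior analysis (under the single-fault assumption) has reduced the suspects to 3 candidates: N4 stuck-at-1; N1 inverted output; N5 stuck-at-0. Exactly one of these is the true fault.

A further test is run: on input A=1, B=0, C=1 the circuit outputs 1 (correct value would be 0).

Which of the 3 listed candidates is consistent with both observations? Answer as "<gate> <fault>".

Evaluate each candidate on input A=1, B=0, C=1:
  N4 stuck-at-1: N0=0, N1=1, N2=0, N3=1, N4=1 [stuck-at-1], N5=1, N6=0 → 0 — eliminated
  N1 inverted output: N0=0, N1=0 [inverted output], N2=1, N3=1, N4=0, N5=1, N6=1 → 1 — matches
  N5 stuck-at-0: N0=0, N1=1, N2=0, N3=1, N4=0, N5=0 [stuck-at-0], N6=0 → 0 — eliminated
Only N1 inverted output reproduces the observed 1.

N1 inverted output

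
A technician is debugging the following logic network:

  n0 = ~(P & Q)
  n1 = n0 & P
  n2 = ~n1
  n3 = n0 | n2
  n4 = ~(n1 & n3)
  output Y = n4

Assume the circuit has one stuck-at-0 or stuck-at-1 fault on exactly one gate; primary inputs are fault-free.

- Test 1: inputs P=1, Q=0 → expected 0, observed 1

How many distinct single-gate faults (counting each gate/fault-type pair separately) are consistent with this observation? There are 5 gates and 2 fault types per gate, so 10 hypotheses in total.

Fault-free: n0=1, n1=1, n2=0, n3=1, n4=0 → 0. Observed 1.
  n0 stuck-at-0: output 1 ✓
  n0 stuck-at-1: output 0 ✗
  n1 stuck-at-0: output 1 ✓
  n1 stuck-at-1: output 0 ✗
  n2 stuck-at-0: output 0 ✗
  n2 stuck-at-1: output 0 ✗
  n3 stuck-at-0: output 1 ✓
  n3 stuck-at-1: output 0 ✗
  n4 stuck-at-0: output 0 ✗
  n4 stuck-at-1: output 1 ✓
Consistent faults: {n0 stuck-at-0, n1 stuck-at-0, n3 stuck-at-0, n4 stuck-at-1} — 4 in all.

4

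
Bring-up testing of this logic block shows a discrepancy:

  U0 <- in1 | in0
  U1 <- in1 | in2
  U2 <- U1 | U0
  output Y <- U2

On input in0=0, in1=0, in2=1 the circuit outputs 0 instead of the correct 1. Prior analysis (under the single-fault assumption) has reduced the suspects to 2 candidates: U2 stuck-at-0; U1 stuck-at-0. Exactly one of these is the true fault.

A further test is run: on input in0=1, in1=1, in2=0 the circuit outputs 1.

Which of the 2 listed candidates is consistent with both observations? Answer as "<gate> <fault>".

Evaluate each candidate on input in0=1, in1=1, in2=0:
  U2 stuck-at-0: U0=1, U1=1, U2=0 [stuck-at-0] → 0 — eliminated
  U1 stuck-at-0: U0=1, U1=0 [stuck-at-0], U2=1 → 1 — matches
Only U1 stuck-at-0 reproduces the observed 1.

U1 stuck-at-0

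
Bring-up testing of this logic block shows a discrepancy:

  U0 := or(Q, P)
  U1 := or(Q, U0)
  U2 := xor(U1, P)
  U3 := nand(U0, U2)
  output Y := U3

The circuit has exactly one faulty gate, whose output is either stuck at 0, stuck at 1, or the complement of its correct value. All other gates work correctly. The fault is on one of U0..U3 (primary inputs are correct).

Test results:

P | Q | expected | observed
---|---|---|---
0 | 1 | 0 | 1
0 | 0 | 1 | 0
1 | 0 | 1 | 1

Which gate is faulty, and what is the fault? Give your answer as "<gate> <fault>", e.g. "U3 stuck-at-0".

Fault-free values for test 1 (P=0, Q=1): U0=1, U1=1, U2=1, U3=0, giving Y=0. Observed 1.
Test 1: faults giving observed 1 are {U0 stuck-at-0, U0 inverted output, U1 stuck-at-0, U1 inverted output, U2 stuck-at-0, U2 inverted output, U3 stuck-at-1, U3 inverted output}.
Test 2 (P=0, Q=0): fault-free U0=0, U1=0, U2=0, U3=1 → 1; observed 0. Eliminates U0 stuck-at-0, U1 stuck-at-0, U1 inverted output, U2 stuck-at-0, U2 inverted output, U3 stuck-at-1.
Test 3 (P=1, Q=0): fault-free U0=1, U1=1, U2=0, U3=1 → 1; observed 1. Eliminates U3 inverted output.
Only U0 inverted output is consistent with every test.

U0 inverted output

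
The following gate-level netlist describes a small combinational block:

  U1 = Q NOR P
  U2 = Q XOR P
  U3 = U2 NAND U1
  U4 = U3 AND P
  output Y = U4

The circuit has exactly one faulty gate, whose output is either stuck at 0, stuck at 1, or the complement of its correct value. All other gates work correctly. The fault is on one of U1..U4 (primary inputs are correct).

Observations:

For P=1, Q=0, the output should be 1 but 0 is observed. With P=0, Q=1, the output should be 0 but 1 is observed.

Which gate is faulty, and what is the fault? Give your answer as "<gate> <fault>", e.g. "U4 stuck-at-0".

Fault-free values for test 1 (P=1, Q=0): U1=0, U2=1, U3=1, U4=1, giving Y=1. Observed 0.
Test 1: faults giving observed 0 are {U1 stuck-at-1, U1 inverted output, U3 stuck-at-0, U3 inverted output, U4 stuck-at-0, U4 inverted output}.
Test 2 (P=0, Q=1): fault-free U1=0, U2=1, U3=1, U4=0 → 0; observed 1. Eliminates U1 stuck-at-1, U1 inverted output, U3 stuck-at-0, U3 inverted output, U4 stuck-at-0.
Only U4 inverted output is consistent with every test.

U4 inverted output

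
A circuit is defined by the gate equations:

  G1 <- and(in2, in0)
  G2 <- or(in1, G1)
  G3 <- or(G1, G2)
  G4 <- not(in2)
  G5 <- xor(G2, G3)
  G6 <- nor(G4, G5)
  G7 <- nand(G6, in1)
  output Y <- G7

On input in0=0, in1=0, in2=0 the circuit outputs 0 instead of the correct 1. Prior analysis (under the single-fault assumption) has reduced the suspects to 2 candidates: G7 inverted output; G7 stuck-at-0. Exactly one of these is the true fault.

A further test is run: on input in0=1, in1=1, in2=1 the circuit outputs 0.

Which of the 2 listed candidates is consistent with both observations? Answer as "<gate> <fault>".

G7 stuck-at-0

Evaluate each candidate on input in0=1, in1=1, in2=1:
  G7 inverted output: G1=1, G2=1, G3=1, G4=0, G5=0, G6=1, G7=1 [inverted output] → 1 — eliminated
  G7 stuck-at-0: G1=1, G2=1, G3=1, G4=0, G5=0, G6=1, G7=0 [stuck-at-0] → 0 — matches
Only G7 stuck-at-0 reproduces the observed 0.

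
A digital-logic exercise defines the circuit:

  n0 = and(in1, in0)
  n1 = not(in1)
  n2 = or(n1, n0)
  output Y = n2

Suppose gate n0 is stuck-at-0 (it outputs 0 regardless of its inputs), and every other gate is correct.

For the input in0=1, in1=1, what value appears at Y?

Propagate with n0 forced: n0=0 [stuck-at-0], n1=0, n2=0.
So Y = 0. (Without the fault it would be 1.)

0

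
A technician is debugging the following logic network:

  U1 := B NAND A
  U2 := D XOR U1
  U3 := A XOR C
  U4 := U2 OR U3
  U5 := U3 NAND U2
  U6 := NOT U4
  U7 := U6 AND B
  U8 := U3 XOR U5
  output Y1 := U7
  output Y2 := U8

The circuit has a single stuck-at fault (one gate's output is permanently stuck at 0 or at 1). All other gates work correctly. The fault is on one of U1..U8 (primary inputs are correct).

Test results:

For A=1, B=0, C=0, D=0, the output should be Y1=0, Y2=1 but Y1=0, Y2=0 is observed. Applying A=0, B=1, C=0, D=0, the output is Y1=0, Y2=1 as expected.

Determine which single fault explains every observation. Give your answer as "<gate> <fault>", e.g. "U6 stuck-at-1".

Fault-free values for test 1 (A=1, B=0, C=0, D=0): U1=1, U2=1, U3=1, U4=1, U5=0, U6=0, U7=0, U8=1, giving Y1=0, Y2=1. Observed Y1=0, Y2=0.
Test 1: faults giving observed Y1=0, Y2=0 are {U1 stuck-at-0, U2 stuck-at-0, U5 stuck-at-1, U8 stuck-at-0}.
Test 2 (A=0, B=1, C=0, D=0): fault-free U1=1, U2=1, U3=0, U4=1, U5=1, U6=0, U7=0, U8=1 → Y1=0, Y2=1; observed Y1=0, Y2=1. Eliminates U1 stuck-at-0, U2 stuck-at-0, U8 stuck-at-0.
Only U5 stuck-at-1 is consistent with every test.

U5 stuck-at-1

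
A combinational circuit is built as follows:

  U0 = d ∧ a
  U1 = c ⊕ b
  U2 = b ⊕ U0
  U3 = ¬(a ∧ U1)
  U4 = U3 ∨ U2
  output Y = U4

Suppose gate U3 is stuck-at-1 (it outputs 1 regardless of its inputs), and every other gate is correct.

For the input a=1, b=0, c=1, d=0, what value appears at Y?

Propagate with U3 forced: U0=0, U1=1, U2=0, U3=1 [stuck-at-1], U4=1.
So Y = 1. (Without the fault it would be 0.)

1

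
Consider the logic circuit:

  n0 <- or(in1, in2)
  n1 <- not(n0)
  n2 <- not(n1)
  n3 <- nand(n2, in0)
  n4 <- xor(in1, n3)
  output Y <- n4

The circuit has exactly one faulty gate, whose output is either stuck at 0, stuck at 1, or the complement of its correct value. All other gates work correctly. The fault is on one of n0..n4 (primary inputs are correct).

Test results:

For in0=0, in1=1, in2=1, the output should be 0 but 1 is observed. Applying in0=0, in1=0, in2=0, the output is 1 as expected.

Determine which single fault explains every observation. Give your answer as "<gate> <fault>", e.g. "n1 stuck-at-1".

n4 stuck-at-1

Fault-free values for test 1 (in0=0, in1=1, in2=1): n0=1, n1=0, n2=1, n3=1, n4=0, giving Y=0. Observed 1.
Test 1: faults giving observed 1 are {n3 stuck-at-0, n3 inverted output, n4 stuck-at-1, n4 inverted output}.
Test 2 (in0=0, in1=0, in2=0): fault-free n0=0, n1=1, n2=0, n3=1, n4=1 → 1; observed 1. Eliminates n3 stuck-at-0, n3 inverted output, n4 inverted output.
Only n4 stuck-at-1 is consistent with every test.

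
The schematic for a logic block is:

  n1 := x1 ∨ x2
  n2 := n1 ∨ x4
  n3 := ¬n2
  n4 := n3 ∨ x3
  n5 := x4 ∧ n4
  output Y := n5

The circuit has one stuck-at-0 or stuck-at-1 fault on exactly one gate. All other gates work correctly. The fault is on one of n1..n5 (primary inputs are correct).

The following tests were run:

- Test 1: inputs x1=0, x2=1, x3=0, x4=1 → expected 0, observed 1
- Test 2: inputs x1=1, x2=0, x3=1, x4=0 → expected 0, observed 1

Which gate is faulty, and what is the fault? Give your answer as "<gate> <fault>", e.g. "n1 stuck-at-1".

Fault-free values for test 1 (x1=0, x2=1, x3=0, x4=1): n1=1, n2=1, n3=0, n4=0, n5=0, giving Y=0. Observed 1.
Test 1: faults giving observed 1 are {n2 stuck-at-0, n3 stuck-at-1, n4 stuck-at-1, n5 stuck-at-1}.
Test 2 (x1=1, x2=0, x3=1, x4=0): fault-free n1=1, n2=1, n3=0, n4=1, n5=0 → 0; observed 1. Eliminates n2 stuck-at-0, n3 stuck-at-1, n4 stuck-at-1.
Only n5 stuck-at-1 is consistent with every test.

n5 stuck-at-1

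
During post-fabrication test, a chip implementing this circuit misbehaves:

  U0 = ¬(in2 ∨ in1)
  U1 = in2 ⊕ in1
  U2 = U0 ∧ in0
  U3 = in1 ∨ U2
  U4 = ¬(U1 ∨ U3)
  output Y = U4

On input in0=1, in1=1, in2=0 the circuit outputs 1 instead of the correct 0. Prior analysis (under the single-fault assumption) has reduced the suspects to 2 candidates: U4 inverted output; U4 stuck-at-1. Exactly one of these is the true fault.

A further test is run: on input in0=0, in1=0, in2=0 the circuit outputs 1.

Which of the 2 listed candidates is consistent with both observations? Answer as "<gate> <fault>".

U4 stuck-at-1

Evaluate each candidate on input in0=0, in1=0, in2=0:
  U4 inverted output: U0=1, U1=0, U2=0, U3=0, U4=0 [inverted output] → 0 — eliminated
  U4 stuck-at-1: U0=1, U1=0, U2=0, U3=0, U4=1 [stuck-at-1] → 1 — matches
Only U4 stuck-at-1 reproduces the observed 1.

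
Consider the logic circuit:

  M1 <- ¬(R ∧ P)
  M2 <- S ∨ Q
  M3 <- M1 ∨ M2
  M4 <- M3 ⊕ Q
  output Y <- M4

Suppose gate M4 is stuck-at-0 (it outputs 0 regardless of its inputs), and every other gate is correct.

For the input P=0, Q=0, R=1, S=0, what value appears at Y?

0

Propagate with M4 forced: M1=1, M2=0, M3=1, M4=0 [stuck-at-0].
So Y = 0. (Without the fault it would be 1.)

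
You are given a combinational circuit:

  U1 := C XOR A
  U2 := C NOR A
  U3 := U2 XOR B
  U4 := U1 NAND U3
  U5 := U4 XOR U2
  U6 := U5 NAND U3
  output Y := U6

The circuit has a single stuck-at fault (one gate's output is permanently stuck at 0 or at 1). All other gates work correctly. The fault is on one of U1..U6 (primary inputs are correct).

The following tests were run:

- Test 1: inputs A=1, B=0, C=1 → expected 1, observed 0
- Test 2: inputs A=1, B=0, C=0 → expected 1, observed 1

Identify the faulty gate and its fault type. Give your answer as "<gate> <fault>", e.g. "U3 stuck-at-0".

U3 stuck-at-1

Fault-free values for test 1 (A=1, B=0, C=1): U1=0, U2=0, U3=0, U4=1, U5=1, U6=1, giving Y=1. Observed 0.
Test 1: faults giving observed 0 are {U3 stuck-at-1, U6 stuck-at-0}.
Test 2 (A=1, B=0, C=0): fault-free U1=1, U2=0, U3=0, U4=1, U5=1, U6=1 → 1; observed 1. Eliminates U6 stuck-at-0.
Only U3 stuck-at-1 is consistent with every test.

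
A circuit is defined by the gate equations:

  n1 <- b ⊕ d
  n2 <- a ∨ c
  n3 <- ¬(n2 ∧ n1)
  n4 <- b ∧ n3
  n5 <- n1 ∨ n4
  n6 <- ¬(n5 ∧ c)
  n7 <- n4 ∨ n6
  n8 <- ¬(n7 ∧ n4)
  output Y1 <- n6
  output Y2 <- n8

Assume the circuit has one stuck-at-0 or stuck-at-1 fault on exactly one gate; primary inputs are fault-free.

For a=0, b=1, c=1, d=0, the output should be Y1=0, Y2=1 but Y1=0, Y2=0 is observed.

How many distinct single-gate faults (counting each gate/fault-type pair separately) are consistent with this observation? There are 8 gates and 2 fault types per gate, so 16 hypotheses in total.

5

Fault-free: n1=1, n2=1, n3=0, n4=0, n5=1, n6=0, n7=0, n8=1 → Y1=0, Y2=1. Observed Y1=0, Y2=0.
  n1: stuck-at-0 ✓; others ✗
  n2: stuck-at-0 ✓; others ✗
  n3: stuck-at-1 ✓; others ✗
  n4: stuck-at-1 ✓; others ✗
  n5: none of the 2 fault types match ✗
  n6: none of the 2 fault types match ✗
  n7: none of the 2 fault types match ✗
  n8: stuck-at-0 ✓; others ✗
Consistent faults: {n1 stuck-at-0, n2 stuck-at-0, n3 stuck-at-1, n4 stuck-at-1, n8 stuck-at-0} — 5 in all.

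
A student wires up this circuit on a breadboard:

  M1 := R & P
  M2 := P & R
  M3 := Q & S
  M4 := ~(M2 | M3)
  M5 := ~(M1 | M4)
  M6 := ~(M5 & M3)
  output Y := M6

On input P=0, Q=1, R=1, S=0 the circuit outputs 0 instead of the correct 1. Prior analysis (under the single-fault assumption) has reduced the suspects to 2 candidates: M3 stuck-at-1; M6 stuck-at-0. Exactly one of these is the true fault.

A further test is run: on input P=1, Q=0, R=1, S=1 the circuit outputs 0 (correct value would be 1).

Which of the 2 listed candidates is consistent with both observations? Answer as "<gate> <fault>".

Evaluate each candidate on input P=1, Q=0, R=1, S=1:
  M3 stuck-at-1: M1=1, M2=1, M3=1 [stuck-at-1], M4=0, M5=0, M6=1 → 1 — eliminated
  M6 stuck-at-0: M1=1, M2=1, M3=0, M4=0, M5=0, M6=0 [stuck-at-0] → 0 — matches
Only M6 stuck-at-0 reproduces the observed 0.

M6 stuck-at-0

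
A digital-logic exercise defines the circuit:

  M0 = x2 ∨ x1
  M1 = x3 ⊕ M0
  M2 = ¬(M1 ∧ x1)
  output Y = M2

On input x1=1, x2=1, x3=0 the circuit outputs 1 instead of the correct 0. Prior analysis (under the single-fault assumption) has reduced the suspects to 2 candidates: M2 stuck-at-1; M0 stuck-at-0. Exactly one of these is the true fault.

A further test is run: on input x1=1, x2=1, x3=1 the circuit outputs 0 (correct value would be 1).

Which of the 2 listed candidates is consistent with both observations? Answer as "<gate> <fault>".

Evaluate each candidate on input x1=1, x2=1, x3=1:
  M2 stuck-at-1: M0=1, M1=0, M2=1 [stuck-at-1] → 1 — eliminated
  M0 stuck-at-0: M0=0 [stuck-at-0], M1=1, M2=0 → 0 — matches
Only M0 stuck-at-0 reproduces the observed 0.

M0 stuck-at-0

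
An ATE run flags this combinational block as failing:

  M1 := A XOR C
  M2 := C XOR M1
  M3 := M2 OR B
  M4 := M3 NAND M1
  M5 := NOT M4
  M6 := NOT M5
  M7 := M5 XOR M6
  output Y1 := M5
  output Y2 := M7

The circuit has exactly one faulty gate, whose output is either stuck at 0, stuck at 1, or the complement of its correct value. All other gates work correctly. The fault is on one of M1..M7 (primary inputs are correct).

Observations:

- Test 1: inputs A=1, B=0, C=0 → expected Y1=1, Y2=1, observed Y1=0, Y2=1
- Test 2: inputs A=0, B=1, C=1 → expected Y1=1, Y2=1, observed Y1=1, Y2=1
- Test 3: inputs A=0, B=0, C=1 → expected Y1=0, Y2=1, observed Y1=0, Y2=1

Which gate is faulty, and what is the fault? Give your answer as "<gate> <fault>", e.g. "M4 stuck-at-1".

M2 stuck-at-0

Fault-free values for test 1 (A=1, B=0, C=0): M1=1, M2=1, M3=1, M4=0, M5=1, M6=0, M7=1, giving Y1=1, Y2=1. Observed Y1=0, Y2=1.
Test 1: faults giving observed Y1=0, Y2=1 are {M1 stuck-at-0, M1 inverted output, M2 stuck-at-0, M2 inverted output, M3 stuck-at-0, M3 inverted output, M4 stuck-at-1, M4 inverted output, M5 stuck-at-0, M5 inverted output}.
Test 2 (A=0, B=1, C=1): fault-free M1=1, M2=0, M3=1, M4=0, M5=1, M6=0, M7=1 → Y1=1, Y2=1; observed Y1=1, Y2=1. Eliminates M1 stuck-at-0, M1 inverted output, M3 stuck-at-0, M3 inverted output, M4 stuck-at-1, M4 inverted output, M5 stuck-at-0, M5 inverted output.
Test 3 (A=0, B=0, C=1): fault-free M1=1, M2=0, M3=0, M4=1, M5=0, M6=1, M7=1 → Y1=0, Y2=1; observed Y1=0, Y2=1. Eliminates M2 inverted output.
Only M2 stuck-at-0 is consistent with every test.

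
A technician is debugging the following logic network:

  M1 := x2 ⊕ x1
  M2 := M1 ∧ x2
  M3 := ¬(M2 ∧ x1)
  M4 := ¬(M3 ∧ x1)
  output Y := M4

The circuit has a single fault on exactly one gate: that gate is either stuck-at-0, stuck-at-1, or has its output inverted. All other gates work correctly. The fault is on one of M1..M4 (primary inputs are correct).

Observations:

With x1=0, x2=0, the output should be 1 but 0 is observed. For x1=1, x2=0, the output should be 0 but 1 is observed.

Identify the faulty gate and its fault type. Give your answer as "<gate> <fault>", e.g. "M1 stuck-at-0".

M4 inverted output

Fault-free values for test 1 (x1=0, x2=0): M1=0, M2=0, M3=1, M4=1, giving Y=1. Observed 0.
Test 1: faults giving observed 0 are {M4 stuck-at-0, M4 inverted output}.
Test 2 (x1=1, x2=0): fault-free M1=1, M2=0, M3=1, M4=0 → 0; observed 1. Eliminates M4 stuck-at-0.
Only M4 inverted output is consistent with every test.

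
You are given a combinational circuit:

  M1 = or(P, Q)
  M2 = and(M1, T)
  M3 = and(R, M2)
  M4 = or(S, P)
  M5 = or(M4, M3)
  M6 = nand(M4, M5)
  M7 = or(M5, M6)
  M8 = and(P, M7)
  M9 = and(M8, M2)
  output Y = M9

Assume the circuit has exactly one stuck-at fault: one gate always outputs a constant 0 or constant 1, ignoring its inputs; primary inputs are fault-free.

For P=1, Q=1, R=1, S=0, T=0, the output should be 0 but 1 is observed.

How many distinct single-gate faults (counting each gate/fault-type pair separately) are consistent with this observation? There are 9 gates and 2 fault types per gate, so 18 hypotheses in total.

Fault-free: M1=1, M2=0, M3=0, M4=1, M5=1, M6=0, M7=1, M8=1, M9=0 → 0. Observed 1.
  M1: none of the 2 fault types match ✗
  M2: stuck-at-1 ✓; others ✗
  M3: none of the 2 fault types match ✗
  M4: none of the 2 fault types match ✗
  M5: none of the 2 fault types match ✗
  M6: none of the 2 fault types match ✗
  M7: none of the 2 fault types match ✗
  M8: none of the 2 fault types match ✗
  M9: stuck-at-1 ✓; others ✗
Consistent faults: {M2 stuck-at-1, M9 stuck-at-1} — 2 in all.

2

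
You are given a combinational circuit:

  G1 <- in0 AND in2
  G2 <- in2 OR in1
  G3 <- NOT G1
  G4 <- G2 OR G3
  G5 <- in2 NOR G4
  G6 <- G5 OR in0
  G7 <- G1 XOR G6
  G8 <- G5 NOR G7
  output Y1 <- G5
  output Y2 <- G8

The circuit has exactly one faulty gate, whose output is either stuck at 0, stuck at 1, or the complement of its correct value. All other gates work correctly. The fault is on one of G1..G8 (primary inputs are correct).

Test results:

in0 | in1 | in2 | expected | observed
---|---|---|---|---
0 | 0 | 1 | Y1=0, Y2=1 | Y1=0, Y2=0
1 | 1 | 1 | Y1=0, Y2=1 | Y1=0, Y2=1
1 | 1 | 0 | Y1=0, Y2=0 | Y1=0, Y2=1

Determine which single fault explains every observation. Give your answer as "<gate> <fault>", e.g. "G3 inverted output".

G1 stuck-at-1

Fault-free values for test 1 (in0=0, in1=0, in2=1): G1=0, G2=1, G3=1, G4=1, G5=0, G6=0, G7=0, G8=1, giving Y1=0, Y2=1. Observed Y1=0, Y2=0.
Test 1: faults giving observed Y1=0, Y2=0 are {G1 stuck-at-1, G1 inverted output, G6 stuck-at-1, G6 inverted output, G7 stuck-at-1, G7 inverted output, G8 stuck-at-0, G8 inverted output}.
Test 2 (in0=1, in1=1, in2=1): fault-free G1=1, G2=1, G3=0, G4=1, G5=0, G6=1, G7=0, G8=1 → Y1=0, Y2=1; observed Y1=0, Y2=1. Eliminates G1 inverted output, G6 inverted output, G7 stuck-at-1, G7 inverted output, G8 stuck-at-0, G8 inverted output.
Test 3 (in0=1, in1=1, in2=0): fault-free G1=0, G2=1, G3=1, G4=1, G5=0, G6=1, G7=1, G8=0 → Y1=0, Y2=0; observed Y1=0, Y2=1. Eliminates G6 stuck-at-1.
Only G1 stuck-at-1 is consistent with every test.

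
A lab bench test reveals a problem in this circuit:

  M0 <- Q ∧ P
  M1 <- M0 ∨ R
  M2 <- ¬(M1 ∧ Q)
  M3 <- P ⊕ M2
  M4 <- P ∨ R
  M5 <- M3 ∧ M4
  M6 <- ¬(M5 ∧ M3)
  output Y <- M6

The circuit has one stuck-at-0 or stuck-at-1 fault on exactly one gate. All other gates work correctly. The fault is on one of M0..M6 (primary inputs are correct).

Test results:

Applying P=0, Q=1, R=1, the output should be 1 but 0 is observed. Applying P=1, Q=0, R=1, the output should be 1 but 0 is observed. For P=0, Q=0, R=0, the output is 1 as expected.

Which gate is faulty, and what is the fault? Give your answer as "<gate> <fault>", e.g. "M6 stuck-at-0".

Fault-free values for test 1 (P=0, Q=1, R=1): M0=0, M1=1, M2=0, M3=0, M4=1, M5=0, M6=1, giving Y=1. Observed 0.
Test 1: faults giving observed 0 are {M1 stuck-at-0, M2 stuck-at-1, M3 stuck-at-1, M6 stuck-at-0}.
Test 2 (P=1, Q=0, R=1): fault-free M0=0, M1=1, M2=1, M3=0, M4=1, M5=0, M6=1 → 1; observed 0. Eliminates M1 stuck-at-0, M2 stuck-at-1.
Test 3 (P=0, Q=0, R=0): fault-free M0=0, M1=0, M2=1, M3=1, M4=0, M5=0, M6=1 → 1; observed 1. Eliminates M6 stuck-at-0.
Only M3 stuck-at-1 is consistent with every test.

M3 stuck-at-1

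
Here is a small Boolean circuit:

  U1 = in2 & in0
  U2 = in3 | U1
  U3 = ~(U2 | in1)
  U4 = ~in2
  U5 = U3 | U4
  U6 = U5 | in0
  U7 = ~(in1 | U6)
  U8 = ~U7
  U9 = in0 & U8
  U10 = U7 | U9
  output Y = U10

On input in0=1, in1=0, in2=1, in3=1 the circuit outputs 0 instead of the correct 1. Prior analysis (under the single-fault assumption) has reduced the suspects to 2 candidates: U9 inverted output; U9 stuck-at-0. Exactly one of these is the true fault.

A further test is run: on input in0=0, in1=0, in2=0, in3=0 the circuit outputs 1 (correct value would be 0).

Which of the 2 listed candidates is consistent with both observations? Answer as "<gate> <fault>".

U9 inverted output

Evaluate each candidate on input in0=0, in1=0, in2=0, in3=0:
  U9 inverted output: U1=0, U2=0, U3=1, U4=1, U5=1, U6=1, U7=0, U8=1, U9=1 [inverted output], U10=1 → 1 — matches
  U9 stuck-at-0: U1=0, U2=0, U3=1, U4=1, U5=1, U6=1, U7=0, U8=1, U9=0 [stuck-at-0], U10=0 → 0 — eliminated
Only U9 inverted output reproduces the observed 1.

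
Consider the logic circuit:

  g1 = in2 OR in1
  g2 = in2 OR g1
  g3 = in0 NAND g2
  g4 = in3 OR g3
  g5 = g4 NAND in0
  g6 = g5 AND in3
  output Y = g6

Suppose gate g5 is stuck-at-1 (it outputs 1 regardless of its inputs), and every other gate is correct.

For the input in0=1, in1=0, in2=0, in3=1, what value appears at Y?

Propagate with g5 forced: g1=0, g2=0, g3=1, g4=1, g5=1 [stuck-at-1], g6=1.
So Y = 1. (Without the fault it would be 0.)

1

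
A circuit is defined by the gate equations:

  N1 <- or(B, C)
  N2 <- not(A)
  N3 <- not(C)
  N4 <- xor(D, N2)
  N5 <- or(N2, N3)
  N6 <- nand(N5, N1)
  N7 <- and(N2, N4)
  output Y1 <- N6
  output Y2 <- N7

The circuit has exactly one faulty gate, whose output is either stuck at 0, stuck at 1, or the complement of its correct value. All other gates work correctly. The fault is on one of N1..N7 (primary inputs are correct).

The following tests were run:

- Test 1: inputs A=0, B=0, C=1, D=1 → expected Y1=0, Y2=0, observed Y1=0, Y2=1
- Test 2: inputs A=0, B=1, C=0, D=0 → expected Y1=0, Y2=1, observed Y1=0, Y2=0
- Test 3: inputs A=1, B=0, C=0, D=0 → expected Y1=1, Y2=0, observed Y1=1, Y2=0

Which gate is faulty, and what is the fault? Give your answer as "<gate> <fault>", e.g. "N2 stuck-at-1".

Fault-free values for test 1 (A=0, B=0, C=1, D=1): N1=1, N2=1, N3=0, N4=0, N5=1, N6=0, N7=0, giving Y1=0, Y2=0. Observed Y1=0, Y2=1.
Test 1: faults giving observed Y1=0, Y2=1 are {N4 stuck-at-1, N4 inverted output, N7 stuck-at-1, N7 inverted output}.
Test 2 (A=0, B=1, C=0, D=0): fault-free N1=1, N2=1, N3=1, N4=1, N5=1, N6=0, N7=1 → Y1=0, Y2=1; observed Y1=0, Y2=0. Eliminates N4 stuck-at-1, N7 stuck-at-1.
Test 3 (A=1, B=0, C=0, D=0): fault-free N1=0, N2=0, N3=1, N4=0, N5=1, N6=1, N7=0 → Y1=1, Y2=0; observed Y1=1, Y2=0. Eliminates N7 inverted output.
Only N4 inverted output is consistent with every test.

N4 inverted output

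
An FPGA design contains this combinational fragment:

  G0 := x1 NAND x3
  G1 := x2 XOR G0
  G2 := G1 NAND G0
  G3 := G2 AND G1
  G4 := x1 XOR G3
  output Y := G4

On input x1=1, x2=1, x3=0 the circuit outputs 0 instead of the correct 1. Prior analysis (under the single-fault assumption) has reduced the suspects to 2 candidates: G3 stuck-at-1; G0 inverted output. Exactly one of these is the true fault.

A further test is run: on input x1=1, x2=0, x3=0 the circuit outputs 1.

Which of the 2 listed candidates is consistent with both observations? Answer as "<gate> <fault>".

G0 inverted output

Evaluate each candidate on input x1=1, x2=0, x3=0:
  G3 stuck-at-1: G0=1, G1=1, G2=0, G3=1 [stuck-at-1], G4=0 → 0 — eliminated
  G0 inverted output: G0=0 [inverted output], G1=0, G2=1, G3=0, G4=1 → 1 — matches
Only G0 inverted output reproduces the observed 1.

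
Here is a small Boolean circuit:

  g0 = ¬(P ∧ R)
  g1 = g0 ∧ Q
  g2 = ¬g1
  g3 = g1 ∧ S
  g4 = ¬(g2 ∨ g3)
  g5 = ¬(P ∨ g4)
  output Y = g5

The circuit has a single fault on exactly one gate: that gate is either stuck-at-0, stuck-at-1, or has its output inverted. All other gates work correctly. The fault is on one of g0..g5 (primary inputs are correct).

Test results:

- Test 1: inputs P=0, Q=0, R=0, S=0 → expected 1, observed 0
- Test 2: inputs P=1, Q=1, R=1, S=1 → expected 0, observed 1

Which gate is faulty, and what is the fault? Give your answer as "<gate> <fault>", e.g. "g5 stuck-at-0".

Fault-free values for test 1 (P=0, Q=0, R=0, S=0): g0=1, g1=0, g2=1, g3=0, g4=0, g5=1, giving Y=1. Observed 0.
Test 1: faults giving observed 0 are {g1 stuck-at-1, g1 inverted output, g2 stuck-at-0, g2 inverted output, g4 stuck-at-1, g4 inverted output, g5 stuck-at-0, g5 inverted output}.
Test 2 (P=1, Q=1, R=1, S=1): fault-free g0=0, g1=0, g2=1, g3=0, g4=0, g5=0 → 0; observed 1. Eliminates g1 stuck-at-1, g1 inverted output, g2 stuck-at-0, g2 inverted output, g4 stuck-at-1, g4 inverted output, g5 stuck-at-0.
Only g5 inverted output is consistent with every test.

g5 inverted output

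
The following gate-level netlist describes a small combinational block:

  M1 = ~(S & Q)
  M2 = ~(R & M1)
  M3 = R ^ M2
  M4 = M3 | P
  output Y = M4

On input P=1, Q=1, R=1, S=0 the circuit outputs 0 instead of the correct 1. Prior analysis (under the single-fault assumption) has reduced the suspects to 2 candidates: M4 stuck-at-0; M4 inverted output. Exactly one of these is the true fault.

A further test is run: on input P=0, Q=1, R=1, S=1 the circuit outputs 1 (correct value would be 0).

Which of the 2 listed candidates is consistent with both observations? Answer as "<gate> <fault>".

M4 inverted output

Evaluate each candidate on input P=0, Q=1, R=1, S=1:
  M4 stuck-at-0: M1=0, M2=1, M3=0, M4=0 [stuck-at-0] → 0 — eliminated
  M4 inverted output: M1=0, M2=1, M3=0, M4=1 [inverted output] → 1 — matches
Only M4 inverted output reproduces the observed 1.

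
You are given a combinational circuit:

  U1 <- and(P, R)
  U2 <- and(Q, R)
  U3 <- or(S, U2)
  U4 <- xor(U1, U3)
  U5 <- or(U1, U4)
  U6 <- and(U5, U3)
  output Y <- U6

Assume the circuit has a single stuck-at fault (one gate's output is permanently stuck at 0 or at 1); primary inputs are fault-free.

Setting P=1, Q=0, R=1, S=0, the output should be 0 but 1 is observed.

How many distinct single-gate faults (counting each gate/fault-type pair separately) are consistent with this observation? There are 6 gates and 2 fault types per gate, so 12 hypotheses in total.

3

Fault-free: U1=1, U2=0, U3=0, U4=1, U5=1, U6=0 → 0. Observed 1.
  U1 stuck-at-0: output 0 ✗
  U1 stuck-at-1: output 0 ✗
  U2 stuck-at-0: output 0 ✗
  U2 stuck-at-1: output 1 ✓
  U3 stuck-at-0: output 0 ✗
  U3 stuck-at-1: output 1 ✓
  U4 stuck-at-0: output 0 ✗
  U4 stuck-at-1: output 0 ✗
  U5 stuck-at-0: output 0 ✗
  U5 stuck-at-1: output 0 ✗
  U6 stuck-at-0: output 0 ✗
  U6 stuck-at-1: output 1 ✓
Consistent faults: {U2 stuck-at-1, U3 stuck-at-1, U6 stuck-at-1} — 3 in all.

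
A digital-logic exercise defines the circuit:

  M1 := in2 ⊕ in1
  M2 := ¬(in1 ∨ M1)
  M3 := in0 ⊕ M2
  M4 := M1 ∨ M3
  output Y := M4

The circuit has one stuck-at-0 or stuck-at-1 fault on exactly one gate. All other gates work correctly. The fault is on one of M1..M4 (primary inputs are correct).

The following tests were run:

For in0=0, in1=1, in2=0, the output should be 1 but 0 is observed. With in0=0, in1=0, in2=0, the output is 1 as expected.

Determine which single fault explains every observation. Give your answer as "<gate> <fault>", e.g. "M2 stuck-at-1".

Fault-free values for test 1 (in0=0, in1=1, in2=0): M1=1, M2=0, M3=0, M4=1, giving Y=1. Observed 0.
Test 1: faults giving observed 0 are {M1 stuck-at-0, M4 stuck-at-0}.
Test 2 (in0=0, in1=0, in2=0): fault-free M1=0, M2=1, M3=1, M4=1 → 1; observed 1. Eliminates M4 stuck-at-0.
Only M1 stuck-at-0 is consistent with every test.

M1 stuck-at-0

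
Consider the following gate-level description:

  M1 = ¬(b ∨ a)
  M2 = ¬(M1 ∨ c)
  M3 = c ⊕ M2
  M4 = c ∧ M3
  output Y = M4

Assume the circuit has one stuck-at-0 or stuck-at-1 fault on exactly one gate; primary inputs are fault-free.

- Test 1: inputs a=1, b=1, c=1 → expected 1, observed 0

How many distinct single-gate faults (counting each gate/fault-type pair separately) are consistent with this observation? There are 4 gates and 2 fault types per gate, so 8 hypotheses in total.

3

Fault-free: M1=0, M2=0, M3=1, M4=1 → 1. Observed 0.
  M1 stuck-at-0: output 1 ✗
  M1 stuck-at-1: output 1 ✗
  M2 stuck-at-0: output 1 ✗
  M2 stuck-at-1: output 0 ✓
  M3 stuck-at-0: output 0 ✓
  M3 stuck-at-1: output 1 ✗
  M4 stuck-at-0: output 0 ✓
  M4 stuck-at-1: output 1 ✗
Consistent faults: {M2 stuck-at-1, M3 stuck-at-0, M4 stuck-at-0} — 3 in all.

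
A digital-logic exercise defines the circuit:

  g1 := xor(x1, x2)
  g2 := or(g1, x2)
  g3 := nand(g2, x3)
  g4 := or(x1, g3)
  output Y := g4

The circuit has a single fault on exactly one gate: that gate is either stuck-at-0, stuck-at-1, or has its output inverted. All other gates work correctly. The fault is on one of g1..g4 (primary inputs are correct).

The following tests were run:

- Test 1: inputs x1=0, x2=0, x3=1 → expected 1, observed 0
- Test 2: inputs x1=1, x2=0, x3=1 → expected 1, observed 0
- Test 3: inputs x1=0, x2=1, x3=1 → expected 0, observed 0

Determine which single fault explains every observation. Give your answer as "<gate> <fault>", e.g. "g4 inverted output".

Fault-free values for test 1 (x1=0, x2=0, x3=1): g1=0, g2=0, g3=1, g4=1, giving Y=1. Observed 0.
Test 1: faults giving observed 0 are {g1 stuck-at-1, g1 inverted output, g2 stuck-at-1, g2 inverted output, g3 stuck-at-0, g3 inverted output, g4 stuck-at-0, g4 inverted output}.
Test 2 (x1=1, x2=0, x3=1): fault-free g1=1, g2=1, g3=0, g4=1 → 1; observed 0. Eliminates g1 stuck-at-1, g1 inverted output, g2 stuck-at-1, g2 inverted output, g3 stuck-at-0, g3 inverted output.
Test 3 (x1=0, x2=1, x3=1): fault-free g1=1, g2=1, g3=0, g4=0 → 0; observed 0. Eliminates g4 inverted output.
Only g4 stuck-at-0 is consistent with every test.

g4 stuck-at-0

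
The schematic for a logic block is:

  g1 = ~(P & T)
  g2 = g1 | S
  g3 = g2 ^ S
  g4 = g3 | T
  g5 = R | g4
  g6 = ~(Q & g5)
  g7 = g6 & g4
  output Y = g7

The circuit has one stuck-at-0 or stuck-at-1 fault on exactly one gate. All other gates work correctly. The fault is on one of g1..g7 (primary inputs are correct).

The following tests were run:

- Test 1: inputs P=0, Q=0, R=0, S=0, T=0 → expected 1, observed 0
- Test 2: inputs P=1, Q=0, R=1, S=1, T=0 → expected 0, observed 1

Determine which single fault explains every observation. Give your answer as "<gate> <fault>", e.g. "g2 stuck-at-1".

g2 stuck-at-0

Fault-free values for test 1 (P=0, Q=0, R=0, S=0, T=0): g1=1, g2=1, g3=1, g4=1, g5=1, g6=1, g7=1, giving Y=1. Observed 0.
Test 1: faults giving observed 0 are {g1 stuck-at-0, g2 stuck-at-0, g3 stuck-at-0, g4 stuck-at-0, g6 stuck-at-0, g7 stuck-at-0}.
Test 2 (P=1, Q=0, R=1, S=1, T=0): fault-free g1=1, g2=1, g3=0, g4=0, g5=1, g6=1, g7=0 → 0; observed 1. Eliminates g1 stuck-at-0, g3 stuck-at-0, g4 stuck-at-0, g6 stuck-at-0, g7 stuck-at-0.
Only g2 stuck-at-0 is consistent with every test.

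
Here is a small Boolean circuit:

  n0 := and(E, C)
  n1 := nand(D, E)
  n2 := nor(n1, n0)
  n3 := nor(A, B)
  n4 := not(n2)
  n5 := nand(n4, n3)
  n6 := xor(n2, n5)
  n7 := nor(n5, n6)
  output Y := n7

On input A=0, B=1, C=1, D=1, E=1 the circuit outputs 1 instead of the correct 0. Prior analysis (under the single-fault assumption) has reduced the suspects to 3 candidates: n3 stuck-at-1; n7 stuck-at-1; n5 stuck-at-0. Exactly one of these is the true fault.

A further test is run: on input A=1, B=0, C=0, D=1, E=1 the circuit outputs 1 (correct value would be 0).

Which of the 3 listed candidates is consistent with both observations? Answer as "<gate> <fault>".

Evaluate each candidate on input A=1, B=0, C=0, D=1, E=1:
  n3 stuck-at-1: n0=0, n1=0, n2=1, n3=1 [stuck-at-1], n4=0, n5=1, n6=0, n7=0 → 0 — eliminated
  n7 stuck-at-1: n0=0, n1=0, n2=1, n3=0, n4=0, n5=1, n6=0, n7=1 [stuck-at-1] → 1 — matches
  n5 stuck-at-0: n0=0, n1=0, n2=1, n3=0, n4=0, n5=0 [stuck-at-0], n6=1, n7=0 → 0 — eliminated
Only n7 stuck-at-1 reproduces the observed 1.

n7 stuck-at-1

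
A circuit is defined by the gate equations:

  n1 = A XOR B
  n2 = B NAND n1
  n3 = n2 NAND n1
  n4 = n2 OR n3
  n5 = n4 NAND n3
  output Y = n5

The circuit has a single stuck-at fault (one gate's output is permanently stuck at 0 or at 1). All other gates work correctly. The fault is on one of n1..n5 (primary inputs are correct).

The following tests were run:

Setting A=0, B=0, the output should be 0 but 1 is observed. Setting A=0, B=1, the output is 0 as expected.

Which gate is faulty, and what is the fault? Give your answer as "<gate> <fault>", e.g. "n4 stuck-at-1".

Fault-free values for test 1 (A=0, B=0): n1=0, n2=1, n3=1, n4=1, n5=0, giving Y=0. Observed 1.
Test 1: faults giving observed 1 are {n1 stuck-at-1, n3 stuck-at-0, n4 stuck-at-0, n5 stuck-at-1}.
Test 2 (A=0, B=1): fault-free n1=1, n2=0, n3=1, n4=1, n5=0 → 0; observed 0. Eliminates n3 stuck-at-0, n4 stuck-at-0, n5 stuck-at-1.
Only n1 stuck-at-1 is consistent with every test.

n1 stuck-at-1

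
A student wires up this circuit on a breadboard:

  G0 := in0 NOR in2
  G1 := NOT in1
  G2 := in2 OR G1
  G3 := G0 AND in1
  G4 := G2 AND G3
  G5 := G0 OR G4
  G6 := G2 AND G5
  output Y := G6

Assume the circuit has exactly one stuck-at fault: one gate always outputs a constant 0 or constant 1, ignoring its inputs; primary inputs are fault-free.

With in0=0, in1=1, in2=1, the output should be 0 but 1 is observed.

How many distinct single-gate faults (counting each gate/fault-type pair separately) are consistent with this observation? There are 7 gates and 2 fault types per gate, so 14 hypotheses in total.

5

Fault-free: G0=0, G1=0, G2=1, G3=0, G4=0, G5=0, G6=0 → 0. Observed 1.
  G0 stuck-at-0: output 0 ✗
  G0 stuck-at-1: output 1 ✓
  G1 stuck-at-0: output 0 ✗
  G1 stuck-at-1: output 0 ✗
  G2 stuck-at-0: output 0 ✗
  G2 stuck-at-1: output 0 ✗
  G3 stuck-at-0: output 0 ✗
  G3 stuck-at-1: output 1 ✓
  G4 stuck-at-0: output 0 ✗
  G4 stuck-at-1: output 1 ✓
  G5 stuck-at-0: output 0 ✗
  G5 stuck-at-1: output 1 ✓
  G6 stuck-at-0: output 0 ✗
  G6 stuck-at-1: output 1 ✓
Consistent faults: {G0 stuck-at-1, G3 stuck-at-1, G4 stuck-at-1, G5 stuck-at-1, G6 stuck-at-1} — 5 in all.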